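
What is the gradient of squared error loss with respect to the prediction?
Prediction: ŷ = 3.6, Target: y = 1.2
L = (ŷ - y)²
∂L/∂ŷ = 4.8

∂L/∂ŷ = 2(ŷ - y) = 2(3.6 - 1.2) = 2(2.4) = 4.8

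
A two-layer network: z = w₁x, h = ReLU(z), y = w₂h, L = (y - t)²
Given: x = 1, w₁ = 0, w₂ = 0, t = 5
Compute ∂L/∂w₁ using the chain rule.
∂L/∂w₁ = 0

Forward pass:
z = w₁x = 0×1 = 0
h = ReLU(0) = 0
y = w₂h = 0×0 = 0

Backward pass:
∂L/∂y = 2(y - t) = 2(0 - 5) = -10
∂y/∂h = w₂ = 0
∂h/∂z = 0 (ReLU derivative)
∂z/∂w₁ = x = 1

∂L/∂w₁ = -10 × 0 × 0 × 1 = 0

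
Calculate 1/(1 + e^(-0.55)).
0.6341

sigmoid(0.55) = 1/(1 + e^(-0.55)) = 1/(1 + 0.5769) = 0.6341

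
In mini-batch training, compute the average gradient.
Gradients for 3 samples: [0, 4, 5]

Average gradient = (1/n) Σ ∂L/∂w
Average gradient = 3

Average = (1/3)(0 + 4 + 5) = 9/3 = 3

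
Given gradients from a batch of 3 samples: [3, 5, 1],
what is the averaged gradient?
Average gradient = 3

Average = (1/3)(3 + 5 + 1) = 9/3 = 3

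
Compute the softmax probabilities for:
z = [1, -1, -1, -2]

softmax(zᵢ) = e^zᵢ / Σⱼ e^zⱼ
p = [0.7573, 0.1025, 0.1025, 0.0377]

exp(z) = [2.718, 0.3679, 0.3679, 0.1353]
Sum = 3.589
p = [0.7573, 0.1025, 0.1025, 0.0377]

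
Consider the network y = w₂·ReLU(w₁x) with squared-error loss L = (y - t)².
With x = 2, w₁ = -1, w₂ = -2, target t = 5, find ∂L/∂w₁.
∂L/∂w₁ = 0

Forward pass:
z = w₁x = -1×2 = -2
h = ReLU(-2) = 0
y = w₂h = -2×0 = 0

Backward pass:
∂L/∂y = 2(y - t) = 2(0 - 5) = -10
∂y/∂h = w₂ = -2
∂h/∂z = 0 (ReLU derivative)
∂z/∂w₁ = x = 2

∂L/∂w₁ = -10 × -2 × 0 × 2 = 0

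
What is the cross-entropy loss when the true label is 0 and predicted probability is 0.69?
L = 1.171

L = -0·log(0.69) - 1·log(0.31) = -log(0.31) = 1.171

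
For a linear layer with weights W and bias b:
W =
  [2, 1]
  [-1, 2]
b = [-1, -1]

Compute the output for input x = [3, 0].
y = [5, -4]

Wx = [2×3 + 1×0, -1×3 + 2×0]
   = [6, -3]
y = Wx + b = [6 + -1, -3 + -1] = [5, -4]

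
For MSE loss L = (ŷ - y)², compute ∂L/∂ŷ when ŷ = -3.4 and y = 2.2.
∂L/∂ŷ = -11.2

∂L/∂ŷ = 2(ŷ - y) = 2(-3.4 - 2.2) = 2(-5.6) = -11.2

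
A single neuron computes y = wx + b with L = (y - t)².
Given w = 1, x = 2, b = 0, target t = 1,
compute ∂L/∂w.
∂L/∂w = 4

y = wx + b = (1)(2) + 0 = 2
∂L/∂y = 2(y - t) = 2(2 - 1) = 2
∂y/∂w = x = 2
∂L/∂w = ∂L/∂y · ∂y/∂w = 2 × 2 = 4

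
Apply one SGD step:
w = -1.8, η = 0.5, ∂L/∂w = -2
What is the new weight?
w_new = -0.8

w_new = w - η·∂L/∂w = -1.8 - 0.5×(-2) = -1.8 - (-1) = -0.8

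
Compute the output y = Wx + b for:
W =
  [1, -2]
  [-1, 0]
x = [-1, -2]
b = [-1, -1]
y = [2, 0]

Wx = [1×-1 + -2×-2, -1×-1 + 0×-2]
   = [3, 1]
y = Wx + b = [3 + -1, 1 + -1] = [2, 0]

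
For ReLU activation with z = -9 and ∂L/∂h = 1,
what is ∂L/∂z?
∂L/∂z = 0

h = ReLU(-9) = 0
Since z < 0: ∂h/∂z = 0
∂L/∂z = ∂L/∂h · ∂h/∂z = 1 × 0 = 0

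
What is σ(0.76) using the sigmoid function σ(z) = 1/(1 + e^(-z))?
0.6814

sigmoid(0.76) = 1/(1 + e^(-0.76)) = 1/(1 + 0.4677) = 0.6814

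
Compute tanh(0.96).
0.7443

tanh(0.96) = (e^(0.96) - e^(-0.96))/(e^(0.96) + e^(-0.96)) = 0.7443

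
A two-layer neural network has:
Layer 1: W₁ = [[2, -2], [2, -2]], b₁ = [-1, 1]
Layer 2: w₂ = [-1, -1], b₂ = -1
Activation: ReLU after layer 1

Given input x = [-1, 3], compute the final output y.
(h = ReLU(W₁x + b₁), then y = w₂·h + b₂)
y = -1

Layer 1 pre-activation: z₁ = [-9, -7]
After ReLU: h = [0, 0]
Layer 2 output: y = -1×0 + -1×0 + -1 = -1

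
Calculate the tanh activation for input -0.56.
-0.508

tanh(-0.56) = (e^(-0.56) - e^(0.56))/(e^(-0.56) + e^(0.56)) = -0.508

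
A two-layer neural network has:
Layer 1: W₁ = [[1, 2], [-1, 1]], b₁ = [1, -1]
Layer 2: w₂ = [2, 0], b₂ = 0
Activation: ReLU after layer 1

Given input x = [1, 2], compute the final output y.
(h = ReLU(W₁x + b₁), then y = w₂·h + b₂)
y = 12

Layer 1 pre-activation: z₁ = [6, 0]
After ReLU: h = [6, 0]
Layer 2 output: y = 2×6 + 0×0 + 0 = 12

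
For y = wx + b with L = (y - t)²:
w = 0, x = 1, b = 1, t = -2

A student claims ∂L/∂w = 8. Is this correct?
Incorrect

y = (0)(1) + 1 = 1
∂L/∂y = 2(y - t) = 2(1 - -2) = 6
∂y/∂w = x = 1
∂L/∂w = 6 × 1 = 6

Claimed value: 8
Incorrect: The correct gradient is 6.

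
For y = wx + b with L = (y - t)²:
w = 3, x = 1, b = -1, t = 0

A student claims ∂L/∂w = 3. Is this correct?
Incorrect

y = (3)(1) + -1 = 2
∂L/∂y = 2(y - t) = 2(2 - 0) = 4
∂y/∂w = x = 1
∂L/∂w = 4 × 1 = 4

Claimed value: 3
Incorrect: The correct gradient is 4.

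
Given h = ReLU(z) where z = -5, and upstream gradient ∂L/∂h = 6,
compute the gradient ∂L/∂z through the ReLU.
∂L/∂z = 0

h = ReLU(-5) = 0
Since z < 0: ∂h/∂z = 0
∂L/∂z = ∂L/∂h · ∂h/∂z = 6 × 0 = 0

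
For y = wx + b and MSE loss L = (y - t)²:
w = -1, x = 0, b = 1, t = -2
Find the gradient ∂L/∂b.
∂L/∂b = 6

y = wx + b = (-1)(0) + 1 = 1
∂L/∂y = 2(y - t) = 2(1 - -2) = 6
∂y/∂b = 1
∂L/∂b = ∂L/∂y · ∂y/∂b = 6 × 1 = 6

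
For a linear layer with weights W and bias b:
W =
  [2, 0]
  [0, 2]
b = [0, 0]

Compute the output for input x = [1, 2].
y = [2, 4]

Wx = [2×1 + 0×2, 0×1 + 2×2]
   = [2, 4]
y = Wx + b = [2 + 0, 4 + 0] = [2, 4]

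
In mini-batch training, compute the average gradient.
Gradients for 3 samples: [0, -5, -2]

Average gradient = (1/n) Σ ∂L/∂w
Average gradient = -2.333

Average = (1/3)(0 + -5 + -2) = -7/3 = -2.333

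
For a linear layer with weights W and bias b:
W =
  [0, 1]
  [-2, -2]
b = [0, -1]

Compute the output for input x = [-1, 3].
y = [3, -5]

Wx = [0×-1 + 1×3, -2×-1 + -2×3]
   = [3, -4]
y = Wx + b = [3 + 0, -4 + -1] = [3, -5]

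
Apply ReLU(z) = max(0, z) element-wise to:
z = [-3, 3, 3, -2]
h = [0, 3, 3, 0]

ReLU applied element-wise: max(0,-3)=0, max(0,3)=3, max(0,3)=3, max(0,-2)=0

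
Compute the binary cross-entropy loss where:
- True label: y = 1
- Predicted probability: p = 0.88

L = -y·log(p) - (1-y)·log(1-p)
L = 0.1278

L = -1·log(0.88) - 0·log(0.12) = -log(0.88) = 0.1278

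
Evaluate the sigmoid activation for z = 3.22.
0.9616

sigmoid(3.22) = 1/(1 + e^(-3.22)) = 1/(1 + 0.03996) = 0.9616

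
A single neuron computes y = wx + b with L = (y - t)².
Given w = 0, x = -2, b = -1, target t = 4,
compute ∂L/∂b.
∂L/∂b = -10

y = wx + b = (0)(-2) + -1 = -1
∂L/∂y = 2(y - t) = 2(-1 - 4) = -10
∂y/∂b = 1
∂L/∂b = ∂L/∂y · ∂y/∂b = -10 × 1 = -10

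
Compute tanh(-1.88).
-0.9545

tanh(-1.88) = (e^(-1.88) - e^(1.88))/(e^(-1.88) + e^(1.88)) = -0.9545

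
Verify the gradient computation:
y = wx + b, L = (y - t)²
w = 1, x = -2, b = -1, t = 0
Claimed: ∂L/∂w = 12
Correct

y = (1)(-2) + -1 = -3
∂L/∂y = 2(y - t) = 2(-3 - 0) = -6
∂y/∂w = x = -2
∂L/∂w = -6 × -2 = 12

Claimed value: 12
Correct: The correct gradient is 12.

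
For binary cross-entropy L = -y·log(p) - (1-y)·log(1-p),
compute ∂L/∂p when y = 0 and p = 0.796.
∂L/∂p = 4.902

∂L/∂p = -y/p + (1-y)/(1-p) = 0 + 1/0.204 = 4.902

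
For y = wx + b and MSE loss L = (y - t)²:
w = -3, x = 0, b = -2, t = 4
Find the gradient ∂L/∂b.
∂L/∂b = -12

y = wx + b = (-3)(0) + -2 = -2
∂L/∂y = 2(y - t) = 2(-2 - 4) = -12
∂y/∂b = 1
∂L/∂b = ∂L/∂y · ∂y/∂b = -12 × 1 = -12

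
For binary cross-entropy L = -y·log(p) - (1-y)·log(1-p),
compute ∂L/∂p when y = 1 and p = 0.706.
∂L/∂p = -1.416

∂L/∂p = -y/p + (1-y)/(1-p) = -1/0.706 + 0 = -1.416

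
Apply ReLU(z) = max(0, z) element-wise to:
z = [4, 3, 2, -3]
h = [4, 3, 2, 0]

ReLU applied element-wise: max(0,4)=4, max(0,3)=3, max(0,2)=2, max(0,-3)=0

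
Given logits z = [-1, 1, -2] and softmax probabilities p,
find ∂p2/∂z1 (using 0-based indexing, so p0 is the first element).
∂p2/∂z1 = -0.03545

p = softmax(z) = [0.1142, 0.8438, 0.04201]
p2 = 0.04201, p1 = 0.8438

∂p2/∂z1 = -p2 × p1 = -0.04201 × 0.8438 = -0.03545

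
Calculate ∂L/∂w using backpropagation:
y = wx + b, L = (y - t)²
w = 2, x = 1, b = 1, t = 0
∂L/∂w = 6

y = wx + b = (2)(1) + 1 = 3
∂L/∂y = 2(y - t) = 2(3 - 0) = 6
∂y/∂w = x = 1
∂L/∂w = ∂L/∂y · ∂y/∂w = 6 × 1 = 6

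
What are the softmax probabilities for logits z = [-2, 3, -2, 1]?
p = [0.0059, 0.8705, 0.0059, 0.1178]

exp(z) = [0.1353, 20.09, 0.1353, 2.718]
Sum = 23.07
p = [0.0059, 0.8705, 0.0059, 0.1178]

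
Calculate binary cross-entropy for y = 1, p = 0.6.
L = 0.5108

L = -1·log(0.6) - 0·log(0.4) = -log(0.6) = 0.5108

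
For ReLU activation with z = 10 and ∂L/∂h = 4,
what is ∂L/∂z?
∂L/∂z = 4

h = ReLU(10) = 10
Since z > 0: ∂h/∂z = 1
∂L/∂z = ∂L/∂h · ∂h/∂z = 4 × 1 = 4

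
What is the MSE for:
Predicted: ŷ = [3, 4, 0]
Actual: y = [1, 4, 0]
MSE = 1.333

MSE = (1/3)((3-1)² + (4-4)² + (0-0)²) = (1/3)(4 + 0 + 0) = 1.333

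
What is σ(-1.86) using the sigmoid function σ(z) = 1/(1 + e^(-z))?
0.1347

sigmoid(-1.86) = 1/(1 + e^(1.86)) = 1/(1 + 6.424) = 0.1347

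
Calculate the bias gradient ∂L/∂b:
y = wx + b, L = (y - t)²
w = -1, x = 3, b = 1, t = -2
∂L/∂b = 0

y = wx + b = (-1)(3) + 1 = -2
∂L/∂y = 2(y - t) = 2(-2 - -2) = 0
∂y/∂b = 1
∂L/∂b = ∂L/∂y · ∂y/∂b = 0 × 1 = 0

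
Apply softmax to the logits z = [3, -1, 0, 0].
p = [0.8945, 0.0164, 0.0445, 0.0445]

exp(z) = [20.09, 0.3679, 1, 1]
Sum = 22.45
p = [0.8945, 0.0164, 0.0445, 0.0445]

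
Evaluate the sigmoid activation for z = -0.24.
0.4403

sigmoid(-0.24) = 1/(1 + e^(0.24)) = 1/(1 + 1.271) = 0.4403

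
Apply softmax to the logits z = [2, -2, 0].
p = [0.8668, 0.0159, 0.1173]

exp(z) = [7.389, 0.1353, 1]
Sum = 8.524
p = [0.8668, 0.0159, 0.1173]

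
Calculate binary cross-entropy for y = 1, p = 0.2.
L = 1.609

L = -1·log(0.2) - 0·log(0.8) = -log(0.2) = 1.609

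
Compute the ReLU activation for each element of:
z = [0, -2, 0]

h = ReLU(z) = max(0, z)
h = [0, 0, 0]

ReLU applied element-wise: max(0,0)=0, max(0,-2)=0, max(0,0)=0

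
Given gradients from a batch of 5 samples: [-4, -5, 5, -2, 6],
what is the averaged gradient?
Average gradient = 0

Average = (1/5)(-4 + -5 + 5 + -2 + 6) = 0/5 = 0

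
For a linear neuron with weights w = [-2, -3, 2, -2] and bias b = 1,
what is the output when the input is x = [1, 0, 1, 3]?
y = -5

y = (-2)(1) + (-3)(0) + (2)(1) + (-2)(3) + 1 = -5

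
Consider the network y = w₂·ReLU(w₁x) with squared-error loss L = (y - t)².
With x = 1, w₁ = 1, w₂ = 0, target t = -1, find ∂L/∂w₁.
∂L/∂w₁ = 0

Forward pass:
z = w₁x = 1×1 = 1
h = ReLU(1) = 1
y = w₂h = 0×1 = 0

Backward pass:
∂L/∂y = 2(y - t) = 2(0 - -1) = 2
∂y/∂h = w₂ = 0
∂h/∂z = 1 (ReLU derivative)
∂z/∂w₁ = x = 1

∂L/∂w₁ = 2 × 0 × 1 × 1 = 0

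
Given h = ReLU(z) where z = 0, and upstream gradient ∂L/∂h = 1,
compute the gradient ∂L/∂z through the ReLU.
∂L/∂z = 0

h = ReLU(0) = 0
At z = 0: ∂h/∂z = 0 (by convention)
∂L/∂z = ∂L/∂h · ∂h/∂z = 1 × 0 = 0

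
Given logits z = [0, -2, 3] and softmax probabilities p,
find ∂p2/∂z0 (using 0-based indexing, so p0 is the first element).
∂p2/∂z0 = -0.0446

p = softmax(z) = [0.04712, 0.006377, 0.9465]
p2 = 0.9465, p0 = 0.04712

∂p2/∂z0 = -p2 × p0 = -0.9465 × 0.04712 = -0.0446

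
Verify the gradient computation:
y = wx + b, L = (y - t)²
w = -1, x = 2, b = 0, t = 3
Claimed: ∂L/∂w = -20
Correct

y = (-1)(2) + 0 = -2
∂L/∂y = 2(y - t) = 2(-2 - 3) = -10
∂y/∂w = x = 2
∂L/∂w = -10 × 2 = -20

Claimed value: -20
Correct: The correct gradient is -20.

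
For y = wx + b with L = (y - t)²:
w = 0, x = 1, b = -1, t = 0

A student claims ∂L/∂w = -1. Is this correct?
Incorrect

y = (0)(1) + -1 = -1
∂L/∂y = 2(y - t) = 2(-1 - 0) = -2
∂y/∂w = x = 1
∂L/∂w = -2 × 1 = -2

Claimed value: -1
Incorrect: The correct gradient is -2.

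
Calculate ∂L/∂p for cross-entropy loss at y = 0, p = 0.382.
∂L/∂p = 1.618

∂L/∂p = -y/p + (1-y)/(1-p) = 0 + 1/0.618 = 1.618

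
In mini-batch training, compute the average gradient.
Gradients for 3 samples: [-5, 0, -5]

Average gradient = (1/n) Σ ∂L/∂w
Average gradient = -3.333

Average = (1/3)(-5 + 0 + -5) = -10/3 = -3.333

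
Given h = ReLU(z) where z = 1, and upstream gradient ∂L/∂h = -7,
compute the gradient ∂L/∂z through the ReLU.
∂L/∂z = -7

h = ReLU(1) = 1
Since z > 0: ∂h/∂z = 1
∂L/∂z = ∂L/∂h · ∂h/∂z = -7 × 1 = -7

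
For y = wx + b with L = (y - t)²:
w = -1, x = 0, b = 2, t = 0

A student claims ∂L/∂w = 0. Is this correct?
Correct

y = (-1)(0) + 2 = 2
∂L/∂y = 2(y - t) = 2(2 - 0) = 4
∂y/∂w = x = 0
∂L/∂w = 4 × 0 = 0

Claimed value: 0
Correct: The correct gradient is 0.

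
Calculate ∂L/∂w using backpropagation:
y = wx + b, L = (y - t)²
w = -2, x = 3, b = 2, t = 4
∂L/∂w = -48

y = wx + b = (-2)(3) + 2 = -4
∂L/∂y = 2(y - t) = 2(-4 - 4) = -16
∂y/∂w = x = 3
∂L/∂w = ∂L/∂y · ∂y/∂w = -16 × 3 = -48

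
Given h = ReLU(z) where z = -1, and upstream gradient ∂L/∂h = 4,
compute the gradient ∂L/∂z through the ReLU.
∂L/∂z = 0

h = ReLU(-1) = 0
Since z < 0: ∂h/∂z = 0
∂L/∂z = ∂L/∂h · ∂h/∂z = 4 × 0 = 0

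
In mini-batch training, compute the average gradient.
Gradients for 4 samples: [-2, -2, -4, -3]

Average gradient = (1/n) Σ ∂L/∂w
Average gradient = -2.75

Average = (1/4)(-2 + -2 + -4 + -3) = -11/4 = -2.75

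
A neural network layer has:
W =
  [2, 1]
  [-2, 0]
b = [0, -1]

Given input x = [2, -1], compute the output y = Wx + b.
y = [3, -5]

Wx = [2×2 + 1×-1, -2×2 + 0×-1]
   = [3, -4]
y = Wx + b = [3 + 0, -4 + -1] = [3, -5]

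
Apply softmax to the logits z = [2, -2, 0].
p = [0.8668, 0.0159, 0.1173]

exp(z) = [7.389, 0.1353, 1]
Sum = 8.524
p = [0.8668, 0.0159, 0.1173]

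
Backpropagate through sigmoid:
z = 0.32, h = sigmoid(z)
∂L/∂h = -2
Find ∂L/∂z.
∂L/∂z = -0.4874

σ(0.32) = 0.5793
σ'(0.32) = σ(0.32)(1 - σ(0.32)) = 0.5793 × 0.4207 = 0.2437
∂L/∂z = ∂L/∂h · σ'(z) = -2 × 0.2437 = -0.4874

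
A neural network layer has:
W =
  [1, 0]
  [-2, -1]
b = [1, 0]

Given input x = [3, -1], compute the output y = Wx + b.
y = [4, -5]

Wx = [1×3 + 0×-1, -2×3 + -1×-1]
   = [3, -5]
y = Wx + b = [3 + 1, -5 + 0] = [4, -5]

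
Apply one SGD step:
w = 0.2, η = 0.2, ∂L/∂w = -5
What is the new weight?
w_new = 1.2

w_new = w - η·∂L/∂w = 0.2 - 0.2×(-5) = 0.2 - (-1) = 1.2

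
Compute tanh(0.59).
0.5299

tanh(0.59) = (e^(0.59) - e^(-0.59))/(e^(0.59) + e^(-0.59)) = 0.5299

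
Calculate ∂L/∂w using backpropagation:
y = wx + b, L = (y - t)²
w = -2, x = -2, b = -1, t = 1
∂L/∂w = -8

y = wx + b = (-2)(-2) + -1 = 3
∂L/∂y = 2(y - t) = 2(3 - 1) = 4
∂y/∂w = x = -2
∂L/∂w = ∂L/∂y · ∂y/∂w = 4 × -2 = -8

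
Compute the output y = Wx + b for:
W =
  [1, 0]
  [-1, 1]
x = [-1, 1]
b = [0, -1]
y = [-1, 1]

Wx = [1×-1 + 0×1, -1×-1 + 1×1]
   = [-1, 2]
y = Wx + b = [-1 + 0, 2 + -1] = [-1, 1]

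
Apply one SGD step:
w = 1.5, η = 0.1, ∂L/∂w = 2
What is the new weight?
w_new = 1.3

w_new = w - η·∂L/∂w = 1.5 - 0.1×(2) = 1.5 - (0.2) = 1.3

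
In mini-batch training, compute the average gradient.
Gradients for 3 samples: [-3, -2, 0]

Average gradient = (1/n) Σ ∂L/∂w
Average gradient = -1.667

Average = (1/3)(-3 + -2 + 0) = -5/3 = -1.667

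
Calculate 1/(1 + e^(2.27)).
0.09364

sigmoid(-2.27) = 1/(1 + e^(2.27)) = 1/(1 + 9.679) = 0.09364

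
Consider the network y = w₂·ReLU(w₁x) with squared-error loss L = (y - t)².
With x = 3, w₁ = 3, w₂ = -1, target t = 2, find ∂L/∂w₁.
∂L/∂w₁ = 66

Forward pass:
z = w₁x = 3×3 = 9
h = ReLU(9) = 9
y = w₂h = -1×9 = -9

Backward pass:
∂L/∂y = 2(y - t) = 2(-9 - 2) = -22
∂y/∂h = w₂ = -1
∂h/∂z = 1 (ReLU derivative)
∂z/∂w₁ = x = 3

∂L/∂w₁ = -22 × -1 × 1 × 3 = 66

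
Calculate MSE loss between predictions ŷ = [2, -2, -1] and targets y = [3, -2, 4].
MSE = 8.667

MSE = (1/3)((2-3)² + (-2--2)² + (-1-4)²) = (1/3)(1 + 0 + 25) = 8.667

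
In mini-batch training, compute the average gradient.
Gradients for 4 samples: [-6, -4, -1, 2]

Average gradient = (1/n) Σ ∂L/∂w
Average gradient = -2.25

Average = (1/4)(-6 + -4 + -1 + 2) = -9/4 = -2.25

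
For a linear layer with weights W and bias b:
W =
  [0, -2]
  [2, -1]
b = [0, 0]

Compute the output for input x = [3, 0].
y = [0, 6]

Wx = [0×3 + -2×0, 2×3 + -1×0]
   = [0, 6]
y = Wx + b = [0 + 0, 6 + 0] = [0, 6]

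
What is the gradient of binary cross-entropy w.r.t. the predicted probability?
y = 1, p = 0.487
∂L/∂p = -2.053

∂L/∂p = -y/p + (1-y)/(1-p) = -1/0.487 + 0 = -2.053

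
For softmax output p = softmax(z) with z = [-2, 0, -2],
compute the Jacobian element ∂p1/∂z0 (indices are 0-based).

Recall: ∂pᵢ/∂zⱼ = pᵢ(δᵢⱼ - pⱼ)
∂p1/∂z0 = -0.08382

p = softmax(z) = [0.1065, 0.787, 0.1065]
p1 = 0.787, p0 = 0.1065

∂p1/∂z0 = -p1 × p0 = -0.787 × 0.1065 = -0.08382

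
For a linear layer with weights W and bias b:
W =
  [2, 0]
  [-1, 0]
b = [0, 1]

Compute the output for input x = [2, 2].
y = [4, -1]

Wx = [2×2 + 0×2, -1×2 + 0×2]
   = [4, -2]
y = Wx + b = [4 + 0, -2 + 1] = [4, -1]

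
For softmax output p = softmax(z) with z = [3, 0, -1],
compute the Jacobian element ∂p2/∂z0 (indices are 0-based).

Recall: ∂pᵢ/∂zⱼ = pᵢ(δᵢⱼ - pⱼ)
∂p2/∂z0 = -0.01605

p = softmax(z) = [0.9362, 0.04661, 0.01715]
p2 = 0.01715, p0 = 0.9362

∂p2/∂z0 = -p2 × p0 = -0.01715 × 0.9362 = -0.01605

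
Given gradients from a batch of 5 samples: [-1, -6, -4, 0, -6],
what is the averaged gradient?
Average gradient = -3.4

Average = (1/5)(-1 + -6 + -4 + 0 + -6) = -17/5 = -3.4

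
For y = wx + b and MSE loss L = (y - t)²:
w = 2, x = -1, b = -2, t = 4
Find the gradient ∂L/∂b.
∂L/∂b = -16

y = wx + b = (2)(-1) + -2 = -4
∂L/∂y = 2(y - t) = 2(-4 - 4) = -16
∂y/∂b = 1
∂L/∂b = ∂L/∂y · ∂y/∂b = -16 × 1 = -16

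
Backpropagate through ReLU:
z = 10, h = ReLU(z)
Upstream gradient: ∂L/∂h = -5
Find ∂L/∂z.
∂L/∂z = -5

h = ReLU(10) = 10
Since z > 0: ∂h/∂z = 1
∂L/∂z = ∂L/∂h · ∂h/∂z = -5 × 1 = -5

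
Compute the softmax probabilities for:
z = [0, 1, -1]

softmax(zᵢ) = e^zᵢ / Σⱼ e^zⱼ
p = [0.2447, 0.6652, 0.09]

exp(z) = [1, 2.718, 0.3679]
Sum = 4.086
p = [0.2447, 0.6652, 0.09]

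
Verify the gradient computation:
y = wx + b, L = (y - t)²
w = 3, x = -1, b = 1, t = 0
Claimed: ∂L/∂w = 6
Incorrect

y = (3)(-1) + 1 = -2
∂L/∂y = 2(y - t) = 2(-2 - 0) = -4
∂y/∂w = x = -1
∂L/∂w = -4 × -1 = 4

Claimed value: 6
Incorrect: The correct gradient is 4.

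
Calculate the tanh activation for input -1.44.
-0.8937

tanh(-1.44) = (e^(-1.44) - e^(1.44))/(e^(-1.44) + e^(1.44)) = -0.8937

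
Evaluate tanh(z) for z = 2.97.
0.9947

tanh(2.97) = (e^(2.97) - e^(-2.97))/(e^(2.97) + e^(-2.97)) = 0.9947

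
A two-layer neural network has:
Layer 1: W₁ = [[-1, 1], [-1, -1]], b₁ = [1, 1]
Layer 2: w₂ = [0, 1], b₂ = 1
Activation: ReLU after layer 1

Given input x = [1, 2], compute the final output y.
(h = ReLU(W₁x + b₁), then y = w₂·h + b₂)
y = 1

Layer 1 pre-activation: z₁ = [2, -2]
After ReLU: h = [2, 0]
Layer 2 output: y = 0×2 + 1×0 + 1 = 1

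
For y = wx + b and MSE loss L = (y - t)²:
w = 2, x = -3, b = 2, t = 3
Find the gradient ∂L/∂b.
∂L/∂b = -14

y = wx + b = (2)(-3) + 2 = -4
∂L/∂y = 2(y - t) = 2(-4 - 3) = -14
∂y/∂b = 1
∂L/∂b = ∂L/∂y · ∂y/∂b = -14 × 1 = -14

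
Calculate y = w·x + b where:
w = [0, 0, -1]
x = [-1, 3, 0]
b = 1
y = 1

y = (0)(-1) + (0)(3) + (-1)(0) + 1 = 1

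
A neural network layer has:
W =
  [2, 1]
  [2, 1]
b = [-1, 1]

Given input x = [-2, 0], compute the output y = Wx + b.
y = [-5, -3]

Wx = [2×-2 + 1×0, 2×-2 + 1×0]
   = [-4, -4]
y = Wx + b = [-4 + -1, -4 + 1] = [-5, -3]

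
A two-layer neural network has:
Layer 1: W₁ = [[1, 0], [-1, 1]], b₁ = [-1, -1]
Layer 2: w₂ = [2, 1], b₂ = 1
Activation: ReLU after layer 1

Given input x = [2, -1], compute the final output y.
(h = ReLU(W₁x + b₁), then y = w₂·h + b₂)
y = 3

Layer 1 pre-activation: z₁ = [1, -4]
After ReLU: h = [1, 0]
Layer 2 output: y = 2×1 + 1×0 + 1 = 3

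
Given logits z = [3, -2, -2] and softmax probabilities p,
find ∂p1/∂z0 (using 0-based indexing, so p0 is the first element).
∂p1/∂z0 = -0.00656

p = softmax(z) = [0.9867, 0.006648, 0.006648]
p1 = 0.006648, p0 = 0.9867

∂p1/∂z0 = -p1 × p0 = -0.006648 × 0.9867 = -0.00656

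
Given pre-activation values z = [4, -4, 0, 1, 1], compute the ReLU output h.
h = [4, 0, 0, 1, 1]

ReLU applied element-wise: max(0,4)=4, max(0,-4)=0, max(0,0)=0, max(0,1)=1, max(0,1)=1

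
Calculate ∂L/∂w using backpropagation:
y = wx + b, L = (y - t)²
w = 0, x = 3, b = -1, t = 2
∂L/∂w = -18

y = wx + b = (0)(3) + -1 = -1
∂L/∂y = 2(y - t) = 2(-1 - 2) = -6
∂y/∂w = x = 3
∂L/∂w = ∂L/∂y · ∂y/∂w = -6 × 3 = -18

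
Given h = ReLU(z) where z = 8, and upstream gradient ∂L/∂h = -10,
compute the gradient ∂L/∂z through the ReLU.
∂L/∂z = -10

h = ReLU(8) = 8
Since z > 0: ∂h/∂z = 1
∂L/∂z = ∂L/∂h · ∂h/∂z = -10 × 1 = -10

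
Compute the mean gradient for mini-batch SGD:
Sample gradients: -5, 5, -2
Average gradient = -0.6667

Average = (1/3)(-5 + 5 + -2) = -2/3 = -0.6667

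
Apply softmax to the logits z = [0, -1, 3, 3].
p = [0.0241, 0.0089, 0.4835, 0.4835]

exp(z) = [1, 0.3679, 20.09, 20.09]
Sum = 41.54
p = [0.0241, 0.0089, 0.4835, 0.4835]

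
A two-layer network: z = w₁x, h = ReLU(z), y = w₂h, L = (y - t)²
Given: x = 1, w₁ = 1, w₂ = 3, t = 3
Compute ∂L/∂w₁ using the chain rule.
∂L/∂w₁ = 0

Forward pass:
z = w₁x = 1×1 = 1
h = ReLU(1) = 1
y = w₂h = 3×1 = 3

Backward pass:
∂L/∂y = 2(y - t) = 2(3 - 3) = 0
∂y/∂h = w₂ = 3
∂h/∂z = 1 (ReLU derivative)
∂z/∂w₁ = x = 1

∂L/∂w₁ = 0 × 3 × 1 × 1 = 0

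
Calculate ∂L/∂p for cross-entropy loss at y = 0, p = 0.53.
∂L/∂p = 2.128

∂L/∂p = -y/p + (1-y)/(1-p) = 0 + 1/0.47 = 2.128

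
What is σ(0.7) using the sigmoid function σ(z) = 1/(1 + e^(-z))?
0.6682

sigmoid(0.7) = 1/(1 + e^(-0.7)) = 1/(1 + 0.4966) = 0.6682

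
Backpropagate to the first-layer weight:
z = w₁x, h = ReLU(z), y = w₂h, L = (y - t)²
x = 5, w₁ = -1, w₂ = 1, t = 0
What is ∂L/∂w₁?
∂L/∂w₁ = 0

Forward pass:
z = w₁x = -1×5 = -5
h = ReLU(-5) = 0
y = w₂h = 1×0 = 0

Backward pass:
∂L/∂y = 2(y - t) = 2(0 - 0) = 0
∂y/∂h = w₂ = 1
∂h/∂z = 0 (ReLU derivative)
∂z/∂w₁ = x = 5

∂L/∂w₁ = 0 × 1 × 0 × 5 = 0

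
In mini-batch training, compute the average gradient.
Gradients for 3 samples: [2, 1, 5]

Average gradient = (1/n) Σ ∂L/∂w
Average gradient = 2.667

Average = (1/3)(2 + 1 + 5) = 8/3 = 2.667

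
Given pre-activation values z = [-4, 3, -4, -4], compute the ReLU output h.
h = [0, 3, 0, 0]

ReLU applied element-wise: max(0,-4)=0, max(0,3)=3, max(0,-4)=0, max(0,-4)=0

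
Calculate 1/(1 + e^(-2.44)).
0.9198

sigmoid(2.44) = 1/(1 + e^(-2.44)) = 1/(1 + 0.08716) = 0.9198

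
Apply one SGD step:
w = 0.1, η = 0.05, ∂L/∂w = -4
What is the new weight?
w_new = 0.3

w_new = w - η·∂L/∂w = 0.1 - 0.05×(-4) = 0.1 - (-0.2) = 0.3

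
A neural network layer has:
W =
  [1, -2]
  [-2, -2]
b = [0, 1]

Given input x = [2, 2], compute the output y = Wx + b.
y = [-2, -7]

Wx = [1×2 + -2×2, -2×2 + -2×2]
   = [-2, -8]
y = Wx + b = [-2 + 0, -8 + 1] = [-2, -7]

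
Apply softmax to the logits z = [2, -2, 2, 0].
p = [0.4643, 0.0085, 0.4643, 0.0628]

exp(z) = [7.389, 0.1353, 7.389, 1]
Sum = 15.91
p = [0.4643, 0.0085, 0.4643, 0.0628]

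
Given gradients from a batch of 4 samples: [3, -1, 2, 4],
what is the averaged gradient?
Average gradient = 2

Average = (1/4)(3 + -1 + 2 + 4) = 8/4 = 2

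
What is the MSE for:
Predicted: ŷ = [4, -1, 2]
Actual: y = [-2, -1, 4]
MSE = 13.33

MSE = (1/3)((4--2)² + (-1--1)² + (2-4)²) = (1/3)(36 + 0 + 4) = 13.33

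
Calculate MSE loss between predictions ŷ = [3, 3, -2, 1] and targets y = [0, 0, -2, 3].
MSE = 5.5

MSE = (1/4)((3-0)² + (3-0)² + (-2--2)² + (1-3)²) = (1/4)(9 + 9 + 0 + 4) = 5.5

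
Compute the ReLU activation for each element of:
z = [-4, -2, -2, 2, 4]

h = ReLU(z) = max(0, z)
h = [0, 0, 0, 2, 4]

ReLU applied element-wise: max(0,-4)=0, max(0,-2)=0, max(0,-2)=0, max(0,2)=2, max(0,4)=4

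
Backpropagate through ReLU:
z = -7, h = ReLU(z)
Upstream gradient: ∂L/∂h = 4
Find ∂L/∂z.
∂L/∂z = 0

h = ReLU(-7) = 0
Since z < 0: ∂h/∂z = 0
∂L/∂z = ∂L/∂h · ∂h/∂z = 4 × 0 = 0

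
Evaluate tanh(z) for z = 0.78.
0.6527

tanh(0.78) = (e^(0.78) - e^(-0.78))/(e^(0.78) + e^(-0.78)) = 0.6527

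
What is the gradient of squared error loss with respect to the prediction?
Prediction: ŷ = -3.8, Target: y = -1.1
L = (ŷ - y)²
∂L/∂ŷ = -5.4

∂L/∂ŷ = 2(ŷ - y) = 2(-3.8 - -1.1) = 2(-2.7) = -5.4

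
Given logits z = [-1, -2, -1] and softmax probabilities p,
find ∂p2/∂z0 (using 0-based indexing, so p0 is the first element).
∂p2/∂z0 = -0.1784

p = softmax(z) = [0.4223, 0.1554, 0.4223]
p2 = 0.4223, p0 = 0.4223

∂p2/∂z0 = -p2 × p0 = -0.4223 × 0.4223 = -0.1784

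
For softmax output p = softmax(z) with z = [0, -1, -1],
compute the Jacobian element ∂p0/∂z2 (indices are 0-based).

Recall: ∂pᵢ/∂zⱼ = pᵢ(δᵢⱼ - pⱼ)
∂p0/∂z2 = -0.1221

p = softmax(z) = [0.5761, 0.2119, 0.2119]
p0 = 0.5761, p2 = 0.2119

∂p0/∂z2 = -p0 × p2 = -0.5761 × 0.2119 = -0.1221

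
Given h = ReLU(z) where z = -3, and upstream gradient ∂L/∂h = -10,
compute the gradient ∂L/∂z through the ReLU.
∂L/∂z = 0

h = ReLU(-3) = 0
Since z < 0: ∂h/∂z = 0
∂L/∂z = ∂L/∂h · ∂h/∂z = -10 × 0 = 0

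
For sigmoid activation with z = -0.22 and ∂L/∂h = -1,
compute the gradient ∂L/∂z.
∂L/∂z = -0.247

σ(-0.22) = 0.4452
σ'(-0.22) = σ(-0.22)(1 - σ(-0.22)) = 0.4452 × 0.5548 = 0.247
∂L/∂z = ∂L/∂h · σ'(z) = -1 × 0.247 = -0.247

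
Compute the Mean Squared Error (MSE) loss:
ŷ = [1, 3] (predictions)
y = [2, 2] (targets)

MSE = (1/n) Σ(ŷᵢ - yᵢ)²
MSE = 1

MSE = (1/2)((1-2)² + (3-2)²) = (1/2)(1 + 1) = 1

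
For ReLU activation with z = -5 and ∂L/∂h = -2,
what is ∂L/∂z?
∂L/∂z = 0

h = ReLU(-5) = 0
Since z < 0: ∂h/∂z = 0
∂L/∂z = ∂L/∂h · ∂h/∂z = -2 × 0 = 0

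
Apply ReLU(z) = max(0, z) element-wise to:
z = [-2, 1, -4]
h = [0, 1, 0]

ReLU applied element-wise: max(0,-2)=0, max(0,1)=1, max(0,-4)=0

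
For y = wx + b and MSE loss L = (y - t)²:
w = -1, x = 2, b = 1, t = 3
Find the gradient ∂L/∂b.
∂L/∂b = -8

y = wx + b = (-1)(2) + 1 = -1
∂L/∂y = 2(y - t) = 2(-1 - 3) = -8
∂y/∂b = 1
∂L/∂b = ∂L/∂y · ∂y/∂b = -8 × 1 = -8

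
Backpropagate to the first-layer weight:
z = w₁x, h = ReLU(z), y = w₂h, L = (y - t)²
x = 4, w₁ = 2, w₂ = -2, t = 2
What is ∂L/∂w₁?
∂L/∂w₁ = 288

Forward pass:
z = w₁x = 2×4 = 8
h = ReLU(8) = 8
y = w₂h = -2×8 = -16

Backward pass:
∂L/∂y = 2(y - t) = 2(-16 - 2) = -36
∂y/∂h = w₂ = -2
∂h/∂z = 1 (ReLU derivative)
∂z/∂w₁ = x = 4

∂L/∂w₁ = -36 × -2 × 1 × 4 = 288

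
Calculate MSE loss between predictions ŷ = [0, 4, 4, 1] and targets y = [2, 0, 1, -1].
MSE = 8.25

MSE = (1/4)((0-2)² + (4-0)² + (4-1)² + (1--1)²) = (1/4)(4 + 16 + 9 + 4) = 8.25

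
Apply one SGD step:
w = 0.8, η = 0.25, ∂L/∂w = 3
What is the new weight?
w_new = 0.05

w_new = w - η·∂L/∂w = 0.8 - 0.25×(3) = 0.8 - (0.75) = 0.05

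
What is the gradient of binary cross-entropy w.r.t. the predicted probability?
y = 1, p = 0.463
∂L/∂p = -2.16

∂L/∂p = -y/p + (1-y)/(1-p) = -1/0.463 + 0 = -2.16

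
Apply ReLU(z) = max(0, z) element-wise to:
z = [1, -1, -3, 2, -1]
h = [1, 0, 0, 2, 0]

ReLU applied element-wise: max(0,1)=1, max(0,-1)=0, max(0,-3)=0, max(0,2)=2, max(0,-1)=0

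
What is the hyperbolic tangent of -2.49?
-0.9863

tanh(-2.49) = (e^(-2.49) - e^(2.49))/(e^(-2.49) + e^(2.49)) = -0.9863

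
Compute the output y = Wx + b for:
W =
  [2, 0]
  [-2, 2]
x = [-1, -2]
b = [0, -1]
y = [-2, -3]

Wx = [2×-1 + 0×-2, -2×-1 + 2×-2]
   = [-2, -2]
y = Wx + b = [-2 + 0, -2 + -1] = [-2, -3]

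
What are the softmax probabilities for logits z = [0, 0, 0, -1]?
p = [0.2969, 0.2969, 0.2969, 0.1092]

exp(z) = [1, 1, 1, 0.3679]
Sum = 3.368
p = [0.2969, 0.2969, 0.2969, 0.1092]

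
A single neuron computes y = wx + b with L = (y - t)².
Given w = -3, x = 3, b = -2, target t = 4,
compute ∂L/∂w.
∂L/∂w = -90

y = wx + b = (-3)(3) + -2 = -11
∂L/∂y = 2(y - t) = 2(-11 - 4) = -30
∂y/∂w = x = 3
∂L/∂w = ∂L/∂y · ∂y/∂w = -30 × 3 = -90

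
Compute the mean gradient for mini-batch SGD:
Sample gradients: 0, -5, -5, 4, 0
Average gradient = -1.2

Average = (1/5)(0 + -5 + -5 + 4 + 0) = -6/5 = -1.2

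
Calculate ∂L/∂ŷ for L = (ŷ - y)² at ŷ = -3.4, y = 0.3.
∂L/∂ŷ = -7.4

∂L/∂ŷ = 2(ŷ - y) = 2(-3.4 - 0.3) = 2(-3.7) = -7.4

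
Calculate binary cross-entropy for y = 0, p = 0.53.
L = 0.755

L = -0·log(0.53) - 1·log(0.47) = -log(0.47) = 0.755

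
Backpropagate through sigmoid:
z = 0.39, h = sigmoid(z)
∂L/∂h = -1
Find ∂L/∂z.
∂L/∂z = -0.2407

σ(0.39) = 0.5963
σ'(0.39) = σ(0.39)(1 - σ(0.39)) = 0.5963 × 0.4037 = 0.2407
∂L/∂z = ∂L/∂h · σ'(z) = -1 × 0.2407 = -0.2407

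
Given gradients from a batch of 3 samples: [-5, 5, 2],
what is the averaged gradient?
Average gradient = 0.6667

Average = (1/3)(-5 + 5 + 2) = 2/3 = 0.6667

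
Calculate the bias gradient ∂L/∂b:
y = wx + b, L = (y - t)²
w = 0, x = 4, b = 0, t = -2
∂L/∂b = 4

y = wx + b = (0)(4) + 0 = 0
∂L/∂y = 2(y - t) = 2(0 - -2) = 4
∂y/∂b = 1
∂L/∂b = ∂L/∂y · ∂y/∂b = 4 × 1 = 4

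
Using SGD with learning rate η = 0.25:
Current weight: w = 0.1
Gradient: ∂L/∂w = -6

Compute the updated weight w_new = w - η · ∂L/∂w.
w_new = 1.6

w_new = w - η·∂L/∂w = 0.1 - 0.25×(-6) = 0.1 - (-1.5) = 1.6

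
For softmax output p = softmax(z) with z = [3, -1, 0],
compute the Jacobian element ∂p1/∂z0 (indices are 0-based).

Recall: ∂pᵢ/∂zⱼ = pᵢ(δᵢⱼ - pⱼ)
∂p1/∂z0 = -0.01605

p = softmax(z) = [0.9362, 0.01715, 0.04661]
p1 = 0.01715, p0 = 0.9362

∂p1/∂z0 = -p1 × p0 = -0.01715 × 0.9362 = -0.01605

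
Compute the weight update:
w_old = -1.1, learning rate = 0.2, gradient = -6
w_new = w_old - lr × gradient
w_new = 0.1

w_new = w - η·∂L/∂w = -1.1 - 0.2×(-6) = -1.1 - (-1.2) = 0.1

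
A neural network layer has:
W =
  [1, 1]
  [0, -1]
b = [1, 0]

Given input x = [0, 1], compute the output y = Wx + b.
y = [2, -1]

Wx = [1×0 + 1×1, 0×0 + -1×1]
   = [1, -1]
y = Wx + b = [1 + 1, -1 + 0] = [2, -1]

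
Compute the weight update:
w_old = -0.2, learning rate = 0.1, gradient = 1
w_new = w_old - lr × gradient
w_new = -0.3

w_new = w - η·∂L/∂w = -0.2 - 0.1×(1) = -0.2 - (0.1) = -0.3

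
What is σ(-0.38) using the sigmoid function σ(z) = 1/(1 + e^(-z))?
0.4061

sigmoid(-0.38) = 1/(1 + e^(0.38)) = 1/(1 + 1.462) = 0.4061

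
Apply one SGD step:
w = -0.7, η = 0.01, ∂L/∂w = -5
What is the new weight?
w_new = -0.65

w_new = w - η·∂L/∂w = -0.7 - 0.01×(-5) = -0.7 - (-0.05) = -0.65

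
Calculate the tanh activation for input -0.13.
-0.1293

tanh(-0.13) = (e^(-0.13) - e^(0.13))/(e^(-0.13) + e^(0.13)) = -0.1293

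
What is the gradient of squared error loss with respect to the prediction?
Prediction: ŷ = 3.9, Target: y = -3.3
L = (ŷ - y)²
∂L/∂ŷ = 14.4

∂L/∂ŷ = 2(ŷ - y) = 2(3.9 - -3.3) = 2(7.2) = 14.4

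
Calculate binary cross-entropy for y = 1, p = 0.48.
L = 0.734

L = -1·log(0.48) - 0·log(0.52) = -log(0.48) = 0.734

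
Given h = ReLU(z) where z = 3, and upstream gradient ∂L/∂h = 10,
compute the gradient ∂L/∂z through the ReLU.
∂L/∂z = 10

h = ReLU(3) = 3
Since z > 0: ∂h/∂z = 1
∂L/∂z = ∂L/∂h · ∂h/∂z = 10 × 1 = 10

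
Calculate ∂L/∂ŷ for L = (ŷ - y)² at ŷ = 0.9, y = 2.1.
∂L/∂ŷ = -2.4

∂L/∂ŷ = 2(ŷ - y) = 2(0.9 - 2.1) = 2(-1.2) = -2.4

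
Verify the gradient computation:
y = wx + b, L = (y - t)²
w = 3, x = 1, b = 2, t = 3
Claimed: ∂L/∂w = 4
Correct

y = (3)(1) + 2 = 5
∂L/∂y = 2(y - t) = 2(5 - 3) = 4
∂y/∂w = x = 1
∂L/∂w = 4 × 1 = 4

Claimed value: 4
Correct: The correct gradient is 4.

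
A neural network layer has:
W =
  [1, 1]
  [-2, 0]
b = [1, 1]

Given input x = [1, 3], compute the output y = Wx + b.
y = [5, -1]

Wx = [1×1 + 1×3, -2×1 + 0×3]
   = [4, -2]
y = Wx + b = [4 + 1, -2 + 1] = [5, -1]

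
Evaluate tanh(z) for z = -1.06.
-0.7857

tanh(-1.06) = (e^(-1.06) - e^(1.06))/(e^(-1.06) + e^(1.06)) = -0.7857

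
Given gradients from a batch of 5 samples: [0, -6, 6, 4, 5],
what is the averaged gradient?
Average gradient = 1.8

Average = (1/5)(0 + -6 + 6 + 4 + 5) = 9/5 = 1.8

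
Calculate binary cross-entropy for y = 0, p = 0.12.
L = 0.1278

L = -0·log(0.12) - 1·log(0.88) = -log(0.88) = 0.1278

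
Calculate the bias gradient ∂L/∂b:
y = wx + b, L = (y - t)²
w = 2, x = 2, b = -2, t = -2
∂L/∂b = 8

y = wx + b = (2)(2) + -2 = 2
∂L/∂y = 2(y - t) = 2(2 - -2) = 8
∂y/∂b = 1
∂L/∂b = ∂L/∂y · ∂y/∂b = 8 × 1 = 8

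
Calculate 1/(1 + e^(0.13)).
0.4675

sigmoid(-0.13) = 1/(1 + e^(0.13)) = 1/(1 + 1.139) = 0.4675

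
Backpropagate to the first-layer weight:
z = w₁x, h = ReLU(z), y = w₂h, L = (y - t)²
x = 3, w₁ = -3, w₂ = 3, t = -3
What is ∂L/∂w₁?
∂L/∂w₁ = 0

Forward pass:
z = w₁x = -3×3 = -9
h = ReLU(-9) = 0
y = w₂h = 3×0 = 0

Backward pass:
∂L/∂y = 2(y - t) = 2(0 - -3) = 6
∂y/∂h = w₂ = 3
∂h/∂z = 0 (ReLU derivative)
∂z/∂w₁ = x = 3

∂L/∂w₁ = 6 × 3 × 0 × 3 = 0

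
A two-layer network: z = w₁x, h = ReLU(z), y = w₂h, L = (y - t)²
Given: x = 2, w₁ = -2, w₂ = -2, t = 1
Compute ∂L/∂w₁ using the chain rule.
∂L/∂w₁ = 0

Forward pass:
z = w₁x = -2×2 = -4
h = ReLU(-4) = 0
y = w₂h = -2×0 = 0

Backward pass:
∂L/∂y = 2(y - t) = 2(0 - 1) = -2
∂y/∂h = w₂ = -2
∂h/∂z = 0 (ReLU derivative)
∂z/∂w₁ = x = 2

∂L/∂w₁ = -2 × -2 × 0 × 2 = 0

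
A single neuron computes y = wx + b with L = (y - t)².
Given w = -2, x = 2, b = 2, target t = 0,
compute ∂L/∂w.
∂L/∂w = -8

y = wx + b = (-2)(2) + 2 = -2
∂L/∂y = 2(y - t) = 2(-2 - 0) = -4
∂y/∂w = x = 2
∂L/∂w = ∂L/∂y · ∂y/∂w = -4 × 2 = -8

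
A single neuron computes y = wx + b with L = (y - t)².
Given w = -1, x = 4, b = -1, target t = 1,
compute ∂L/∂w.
∂L/∂w = -48

y = wx + b = (-1)(4) + -1 = -5
∂L/∂y = 2(y - t) = 2(-5 - 1) = -12
∂y/∂w = x = 4
∂L/∂w = ∂L/∂y · ∂y/∂w = -12 × 4 = -48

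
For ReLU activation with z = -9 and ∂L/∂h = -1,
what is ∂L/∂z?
∂L/∂z = 0

h = ReLU(-9) = 0
Since z < 0: ∂h/∂z = 0
∂L/∂z = ∂L/∂h · ∂h/∂z = -1 × 0 = 0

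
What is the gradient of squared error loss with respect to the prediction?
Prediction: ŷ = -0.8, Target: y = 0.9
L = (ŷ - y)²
∂L/∂ŷ = -3.4

∂L/∂ŷ = 2(ŷ - y) = 2(-0.8 - 0.9) = 2(-1.7) = -3.4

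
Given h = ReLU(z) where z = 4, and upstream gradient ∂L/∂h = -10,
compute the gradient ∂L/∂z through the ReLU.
∂L/∂z = -10

h = ReLU(4) = 4
Since z > 0: ∂h/∂z = 1
∂L/∂z = ∂L/∂h · ∂h/∂z = -10 × 1 = -10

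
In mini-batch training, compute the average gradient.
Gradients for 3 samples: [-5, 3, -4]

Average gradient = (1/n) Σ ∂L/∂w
Average gradient = -2

Average = (1/3)(-5 + 3 + -4) = -6/3 = -2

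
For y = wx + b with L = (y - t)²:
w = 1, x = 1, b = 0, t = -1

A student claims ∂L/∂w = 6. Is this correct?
Incorrect

y = (1)(1) + 0 = 1
∂L/∂y = 2(y - t) = 2(1 - -1) = 4
∂y/∂w = x = 1
∂L/∂w = 4 × 1 = 4

Claimed value: 6
Incorrect: The correct gradient is 4.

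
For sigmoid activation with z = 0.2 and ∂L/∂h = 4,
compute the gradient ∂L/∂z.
∂L/∂z = 0.9901

σ(0.2) = 0.5498
σ'(0.2) = σ(0.2)(1 - σ(0.2)) = 0.5498 × 0.4502 = 0.2475
∂L/∂z = ∂L/∂h · σ'(z) = 4 × 0.2475 = 0.9901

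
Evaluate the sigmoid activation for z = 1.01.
0.733

sigmoid(1.01) = 1/(1 + e^(-1.01)) = 1/(1 + 0.3642) = 0.733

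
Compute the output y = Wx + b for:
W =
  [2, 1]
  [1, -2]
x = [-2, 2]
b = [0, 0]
y = [-2, -6]

Wx = [2×-2 + 1×2, 1×-2 + -2×2]
   = [-2, -6]
y = Wx + b = [-2 + 0, -6 + 0] = [-2, -6]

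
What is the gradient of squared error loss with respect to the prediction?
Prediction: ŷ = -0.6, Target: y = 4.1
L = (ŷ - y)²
∂L/∂ŷ = -9.4

∂L/∂ŷ = 2(ŷ - y) = 2(-0.6 - 4.1) = 2(-4.7) = -9.4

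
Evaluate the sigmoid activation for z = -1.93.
0.1268

sigmoid(-1.93) = 1/(1 + e^(1.93)) = 1/(1 + 6.89) = 0.1268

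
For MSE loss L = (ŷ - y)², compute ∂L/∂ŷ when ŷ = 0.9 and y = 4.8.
∂L/∂ŷ = -7.8

∂L/∂ŷ = 2(ŷ - y) = 2(0.9 - 4.8) = 2(-3.9) = -7.8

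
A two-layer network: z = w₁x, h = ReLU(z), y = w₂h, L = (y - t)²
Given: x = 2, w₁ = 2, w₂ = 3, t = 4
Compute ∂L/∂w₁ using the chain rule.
∂L/∂w₁ = 96

Forward pass:
z = w₁x = 2×2 = 4
h = ReLU(4) = 4
y = w₂h = 3×4 = 12

Backward pass:
∂L/∂y = 2(y - t) = 2(12 - 4) = 16
∂y/∂h = w₂ = 3
∂h/∂z = 1 (ReLU derivative)
∂z/∂w₁ = x = 2

∂L/∂w₁ = 16 × 3 × 1 × 2 = 96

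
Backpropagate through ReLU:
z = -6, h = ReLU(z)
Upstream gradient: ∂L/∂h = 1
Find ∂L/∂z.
∂L/∂z = 0

h = ReLU(-6) = 0
Since z < 0: ∂h/∂z = 0
∂L/∂z = ∂L/∂h · ∂h/∂z = 1 × 0 = 0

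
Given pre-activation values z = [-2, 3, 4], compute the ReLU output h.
h = [0, 3, 4]

ReLU applied element-wise: max(0,-2)=0, max(0,3)=3, max(0,4)=4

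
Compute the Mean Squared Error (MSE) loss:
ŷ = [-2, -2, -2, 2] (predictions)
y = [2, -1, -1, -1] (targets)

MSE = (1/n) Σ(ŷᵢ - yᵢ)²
MSE = 6.75

MSE = (1/4)((-2-2)² + (-2--1)² + (-2--1)² + (2--1)²) = (1/4)(16 + 1 + 1 + 9) = 6.75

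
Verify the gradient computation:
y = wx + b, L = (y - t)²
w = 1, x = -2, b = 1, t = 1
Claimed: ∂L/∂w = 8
Correct

y = (1)(-2) + 1 = -1
∂L/∂y = 2(y - t) = 2(-1 - 1) = -4
∂y/∂w = x = -2
∂L/∂w = -4 × -2 = 8

Claimed value: 8
Correct: The correct gradient is 8.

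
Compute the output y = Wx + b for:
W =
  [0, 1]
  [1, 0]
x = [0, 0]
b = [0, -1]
y = [0, -1]

Wx = [0×0 + 1×0, 1×0 + 0×0]
   = [0, 0]
y = Wx + b = [0 + 0, 0 + -1] = [0, -1]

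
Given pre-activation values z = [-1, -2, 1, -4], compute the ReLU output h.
h = [0, 0, 1, 0]

ReLU applied element-wise: max(0,-1)=0, max(0,-2)=0, max(0,1)=1, max(0,-4)=0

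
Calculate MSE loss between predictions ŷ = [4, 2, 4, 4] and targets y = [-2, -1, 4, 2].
MSE = 12.25

MSE = (1/4)((4--2)² + (2--1)² + (4-4)² + (4-2)²) = (1/4)(36 + 9 + 0 + 4) = 12.25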